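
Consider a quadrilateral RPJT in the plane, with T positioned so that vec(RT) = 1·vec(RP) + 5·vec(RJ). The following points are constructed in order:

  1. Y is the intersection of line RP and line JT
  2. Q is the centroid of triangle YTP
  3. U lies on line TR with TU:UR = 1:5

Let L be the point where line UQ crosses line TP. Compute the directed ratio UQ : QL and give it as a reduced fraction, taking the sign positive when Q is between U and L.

Set R = (0, 0), P = (1, 0), J = (0, 1), T = (1, 5); any affine frame gives the same invariant.
1. Y is the intersection of line RP and line JT ⇒ Y = (-1/4, 0)
2. Q is the centroid of triangle YTP ⇒ Q = (7/12, 5/3)
3. U lies on line TR with TU:UR = 1:5 ⇒ U = (5/6, 25/6)
line UQ meets TP at L = (1, 35/6)
Q = U + t·(L−U) with t = -3/2, so UQ:QL = -3/2:5/2

UQ:QL = -3/5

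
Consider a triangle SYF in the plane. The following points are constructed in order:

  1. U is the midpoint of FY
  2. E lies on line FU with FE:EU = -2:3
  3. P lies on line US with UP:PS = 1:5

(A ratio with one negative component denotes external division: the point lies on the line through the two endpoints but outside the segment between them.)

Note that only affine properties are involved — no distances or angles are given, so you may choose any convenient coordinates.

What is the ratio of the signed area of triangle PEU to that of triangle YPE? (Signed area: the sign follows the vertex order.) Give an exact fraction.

[PEU]:[YPE] = 3/4

Choose coordinates S = (0, 0), Y = (1, 0), F = (0, 1).
1. U is the midpoint of FY ⇒ U = (1/2, 1/2)
2. E lies on line FU with FE:EU = -2:3 ⇒ E = (-1, 2)
3. P lies on line US with UP:PS = 1:5 ⇒ P = (5/12, 5/12)
2·[PEU] = -1/4, 2·[YPE] = -1/3
[PEU]:[YPE] = -1/4:-1/3 = 3/4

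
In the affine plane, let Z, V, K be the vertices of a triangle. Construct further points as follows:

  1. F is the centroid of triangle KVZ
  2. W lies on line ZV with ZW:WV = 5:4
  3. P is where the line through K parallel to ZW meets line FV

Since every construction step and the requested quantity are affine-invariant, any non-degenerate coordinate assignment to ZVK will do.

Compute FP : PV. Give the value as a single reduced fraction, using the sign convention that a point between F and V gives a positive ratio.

Set Z = (0, 0), V = (1, 0), K = (0, 1); any affine frame gives the same invariant.
1. F is the centroid of triangle KVZ ⇒ F = (1/3, 1/3)
2. W lies on line ZV with ZW:WV = 5:4 ⇒ W = (5/9, 0)
3. P is where the line through K parallel to ZW meets line FV ⇒ P = (-1, 1)
P = F + t·(V−F) with t = -2, so FP:PV = t:(1−t) = -2:3

FP:PV = -2/3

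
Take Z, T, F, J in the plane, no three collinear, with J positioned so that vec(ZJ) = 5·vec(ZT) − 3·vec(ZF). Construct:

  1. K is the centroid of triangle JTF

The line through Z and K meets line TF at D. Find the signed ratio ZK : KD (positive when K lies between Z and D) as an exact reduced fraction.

ZK:KD = -4

Set Z = (0, 0), T = (1, 0), F = (0, 1), J = (5, -3); any affine frame gives the same invariant.
1. K is the centroid of triangle JTF ⇒ K = (2, -2/3)
line ZK meets TF at D = (3/2, -1/2)
K = Z + t·(D−Z) with t = 4/3, so ZK:KD = 4/3:-1/3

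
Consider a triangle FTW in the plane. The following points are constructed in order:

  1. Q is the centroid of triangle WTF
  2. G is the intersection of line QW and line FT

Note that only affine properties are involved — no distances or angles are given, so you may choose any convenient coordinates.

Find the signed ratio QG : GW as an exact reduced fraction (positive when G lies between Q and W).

Work in coordinates with F = (0, 0), T = (1, 0), W = (0, 1).
1. Q is the centroid of triangle WTF ⇒ Q = (1/3, 1/3)
2. G is the intersection of line QW and line FT ⇒ G = (1/2, 0)
G = Q + t·(W−Q) with t = -1/2, so QG:GW = t:(1−t) = -1/2:3/2

QG:GW = -1/3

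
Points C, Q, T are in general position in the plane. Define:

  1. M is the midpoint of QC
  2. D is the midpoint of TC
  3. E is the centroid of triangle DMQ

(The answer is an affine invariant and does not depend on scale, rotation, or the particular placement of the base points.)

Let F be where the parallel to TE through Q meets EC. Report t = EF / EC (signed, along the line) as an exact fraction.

Assign C = (0, 0), Q = (1, 0), T = (0, 1) — the answer is frame-independent, so this choice is without loss of generality.
1. M is the midpoint of QC ⇒ M = (1/2, 0)
2. D is the midpoint of TC ⇒ D = (0, 1/2)
3. E is the centroid of triangle DMQ ⇒ E = (1/2, 1/6)
through Q parallel to TE: direction (1/2, -5/6); meets EC at F = (5/6, 5/18)
F = E + t·(C−E) with t = -2/3

t = -2/3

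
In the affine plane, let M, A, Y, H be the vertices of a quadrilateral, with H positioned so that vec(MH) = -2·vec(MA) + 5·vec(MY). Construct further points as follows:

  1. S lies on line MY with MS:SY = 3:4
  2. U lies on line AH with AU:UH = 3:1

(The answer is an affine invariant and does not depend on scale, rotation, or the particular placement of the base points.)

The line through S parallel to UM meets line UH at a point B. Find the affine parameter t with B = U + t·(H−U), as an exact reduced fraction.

t = -3/7

Assign M = (0, 0), A = (1, 0), Y = (0, 1), H = (-2, 5) — the answer is frame-independent, so this choice is without loss of generality.
1. S lies on line MY with MS:SY = 3:4 ⇒ S = (0, 3/7)
2. U lies on line AH with AU:UH = 3:1 ⇒ U = (-5/4, 15/4)
through S parallel to UM: direction (5/4, -15/4); meets UH at B = (-13/14, 45/14)
B = U + t·(H−U) with t = -3/7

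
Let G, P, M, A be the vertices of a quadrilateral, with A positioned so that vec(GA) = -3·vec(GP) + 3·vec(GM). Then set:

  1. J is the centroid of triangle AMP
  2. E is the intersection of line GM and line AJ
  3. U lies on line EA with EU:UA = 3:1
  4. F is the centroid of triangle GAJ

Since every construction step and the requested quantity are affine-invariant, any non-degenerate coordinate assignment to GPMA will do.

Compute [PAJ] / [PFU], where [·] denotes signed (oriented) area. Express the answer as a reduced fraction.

Set G = (0, 0), P = (1, 0), M = (0, 1), A = (-3, 3); any affine frame gives the same invariant.
1. J is the centroid of triangle AMP ⇒ J = (-2/3, 4/3)
2. E is the intersection of line GM and line AJ ⇒ E = (0, 6/7)
3. U lies on line EA with EU:UA = 3:1 ⇒ U = (-9/4, 69/28)
4. F is the centroid of triangle GAJ ⇒ F = (-11/9, 13/9)
2·[PAJ] = -1/3, 2·[PFU] = -197/252
[PAJ]:[PFU] = -1/3:-197/252 = 84/197

[PAJ]:[PFU] = 84/197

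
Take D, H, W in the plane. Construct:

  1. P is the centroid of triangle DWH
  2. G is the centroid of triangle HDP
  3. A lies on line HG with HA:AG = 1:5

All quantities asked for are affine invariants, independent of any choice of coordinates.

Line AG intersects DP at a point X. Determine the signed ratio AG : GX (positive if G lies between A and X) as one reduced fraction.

Choose coordinates D = (0, 0), H = (1, 0), W = (0, 1).
1. P is the centroid of triangle DWH ⇒ P = (1/3, 1/3)
2. G is the centroid of triangle HDP ⇒ G = (4/9, 1/9)
3. A lies on line HG with HA:AG = 1:5 ⇒ A = (49/54, 1/54)
line AG meets DP at X = (1/6, 1/6)
G = A + t·(X−A) with t = 5/8, so AG:GX = 5/8:3/8

AG:GX = 5/3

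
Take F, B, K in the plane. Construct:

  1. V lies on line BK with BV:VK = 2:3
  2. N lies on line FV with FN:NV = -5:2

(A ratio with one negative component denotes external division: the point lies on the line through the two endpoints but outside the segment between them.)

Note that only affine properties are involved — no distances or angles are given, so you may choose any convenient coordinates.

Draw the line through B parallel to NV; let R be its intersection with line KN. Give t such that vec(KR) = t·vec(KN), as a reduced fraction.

Assign F = (0, 0), B = (1, 0), K = (0, 1) — the answer is frame-independent, so this choice is without loss of generality.
1. V lies on line BK with BV:VK = 2:3 ⇒ V = (3/5, 2/5)
2. N lies on line FV with FN:NV = -5:2 ⇒ N = (1, 2/3)
through B parallel to NV: direction (-2/5, -4/15); meets KN at R = (5/3, 4/9)
R = K + t·(N−K) with t = 5/3

t = 5/3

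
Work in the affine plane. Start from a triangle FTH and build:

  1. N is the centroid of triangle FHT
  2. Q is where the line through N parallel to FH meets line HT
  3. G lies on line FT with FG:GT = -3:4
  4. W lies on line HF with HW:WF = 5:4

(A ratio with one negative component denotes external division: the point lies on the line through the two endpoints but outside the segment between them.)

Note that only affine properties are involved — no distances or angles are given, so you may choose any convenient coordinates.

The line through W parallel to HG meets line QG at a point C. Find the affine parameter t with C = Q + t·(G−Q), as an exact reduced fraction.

t = -1/4

Assign F = (0, 0), T = (1, 0), H = (0, 1) — the answer is frame-independent, so this choice is without loss of generality.
1. N is the centroid of triangle FHT ⇒ N = (1/3, 1/3)
2. Q is where the line through N parallel to FH meets line HT ⇒ Q = (1/3, 2/3)
3. G lies on line FT with FG:GT = -3:4 ⇒ G = (-3, 0)
4. W lies on line HF with HW:WF = 5:4 ⇒ W = (0, 4/9)
through W parallel to HG: direction (-3, -1); meets QG at C = (7/6, 5/6)
C = Q + t·(G−Q) with t = -1/4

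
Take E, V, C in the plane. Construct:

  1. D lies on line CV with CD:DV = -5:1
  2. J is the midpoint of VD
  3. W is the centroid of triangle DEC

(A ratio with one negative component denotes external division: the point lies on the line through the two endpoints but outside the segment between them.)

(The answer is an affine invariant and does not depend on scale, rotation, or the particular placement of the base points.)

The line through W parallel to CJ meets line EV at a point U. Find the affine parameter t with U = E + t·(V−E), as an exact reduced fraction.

Assign E = (0, 0), V = (1, 0), C = (0, 1) — the answer is frame-independent, so this choice is without loss of generality.
1. D lies on line CV with CD:DV = -5:1 ⇒ D = (5/4, -1/4)
2. J is the midpoint of VD ⇒ J = (9/8, -1/8)
3. W is the centroid of triangle DEC ⇒ W = (5/12, 1/4)
through W parallel to CJ: direction (9/8, -9/8); meets EV at U = (2/3, 0)
U = E + t·(V−E) with t = 2/3

t = 2/3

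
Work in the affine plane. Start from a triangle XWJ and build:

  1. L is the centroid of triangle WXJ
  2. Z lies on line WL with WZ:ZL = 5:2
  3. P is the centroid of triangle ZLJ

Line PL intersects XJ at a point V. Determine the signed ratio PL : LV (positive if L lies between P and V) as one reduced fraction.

Work in coordinates with X = (0, 0), W = (1, 0), J = (0, 1).
1. L is the centroid of triangle WXJ ⇒ L = (1/3, 1/3)
2. Z lies on line WL with WZ:ZL = 5:2 ⇒ Z = (11/21, 5/21)
3. P is the centroid of triangle ZLJ ⇒ P = (2/7, 11/21)
line PL meets XJ at V = (0, 5/3)
L = P + t·(V−P) with t = -1/6, so PL:LV = -1/6:7/6

PL:LV = -1/7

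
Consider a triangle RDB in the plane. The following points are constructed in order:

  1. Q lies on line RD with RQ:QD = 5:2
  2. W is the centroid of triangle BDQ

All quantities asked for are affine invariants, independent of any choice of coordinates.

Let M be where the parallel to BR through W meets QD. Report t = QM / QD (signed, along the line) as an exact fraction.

Choose coordinates R = (0, 0), D = (1, 0), B = (0, 1).
1. Q lies on line RD with RQ:QD = 5:2 ⇒ Q = (5/7, 0)
2. W is the centroid of triangle BDQ ⇒ W = (4/7, 1/3)
through W parallel to BR: direction (0, -1); meets QD at M = (4/7, 0)
M = Q + t·(D−Q) with t = -1/2

t = -1/2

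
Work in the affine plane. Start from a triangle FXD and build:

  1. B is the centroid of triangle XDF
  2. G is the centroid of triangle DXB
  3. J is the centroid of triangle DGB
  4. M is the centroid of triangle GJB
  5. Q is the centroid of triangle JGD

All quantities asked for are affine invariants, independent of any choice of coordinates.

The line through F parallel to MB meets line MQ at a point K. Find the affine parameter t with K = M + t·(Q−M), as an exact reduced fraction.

t = 9/4

Work in coordinates with F = (0, 0), X = (1, 0), D = (0, 1).
1. B is the centroid of triangle XDF ⇒ B = (1/3, 1/3)
2. G is the centroid of triangle DXB ⇒ G = (4/9, 4/9)
3. J is the centroid of triangle DGB ⇒ J = (7/27, 16/27)
4. M is the centroid of triangle GJB ⇒ M = (28/81, 37/81)
5. Q is the centroid of triangle JGD ⇒ Q = (19/81, 55/81)
through F parallel to MB: direction (-1/81, -10/81); meets MQ at K = (31/324, 155/162)
K = M + t·(Q−M) with t = 9/4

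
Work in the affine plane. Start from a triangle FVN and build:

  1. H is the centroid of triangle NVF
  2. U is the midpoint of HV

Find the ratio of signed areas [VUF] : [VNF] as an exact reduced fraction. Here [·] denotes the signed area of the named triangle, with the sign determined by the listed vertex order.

[VUF]:[VNF] = 1/6

Work in coordinates with F = (0, 0), V = (1, 0), N = (0, 1).
1. H is the centroid of triangle NVF ⇒ H = (1/3, 1/3)
2. U is the midpoint of HV ⇒ U = (2/3, 1/6)
2·[VUF] = 1/6, 2·[VNF] = 1
[VUF]:[VNF] = 1/6:1 = 1/6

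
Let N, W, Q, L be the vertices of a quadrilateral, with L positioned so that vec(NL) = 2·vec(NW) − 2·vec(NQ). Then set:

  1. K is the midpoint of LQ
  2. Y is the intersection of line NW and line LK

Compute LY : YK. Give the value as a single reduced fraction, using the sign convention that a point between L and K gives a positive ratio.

Set N = (0, 0), W = (1, 0), Q = (0, 1), L = (2, -2); any affine frame gives the same invariant.
1. K is the midpoint of LQ ⇒ K = (1, -1/2)
2. Y is the intersection of line NW and line LK ⇒ Y = (2/3, 0)
Y = L + t·(K−L) with t = 4/3, so LY:YK = t:(1−t) = 4/3:-1/3

LY:YK = -4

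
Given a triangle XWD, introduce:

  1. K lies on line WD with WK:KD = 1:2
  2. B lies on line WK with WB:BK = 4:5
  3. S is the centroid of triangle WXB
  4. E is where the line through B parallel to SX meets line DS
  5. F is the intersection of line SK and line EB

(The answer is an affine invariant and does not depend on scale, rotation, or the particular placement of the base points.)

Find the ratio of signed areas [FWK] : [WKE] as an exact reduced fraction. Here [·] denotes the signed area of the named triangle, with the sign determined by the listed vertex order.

Choose coordinates X = (0, 0), W = (1, 0), D = (0, 1).
1. K lies on line WD with WK:KD = 1:2 ⇒ K = (2/3, 1/3)
2. B lies on line WK with WB:BK = 4:5 ⇒ B = (23/27, 4/27)
3. S is the centroid of triangle WXB ⇒ S = (50/81, 4/81)
4. E is where the line through B parallel to SX meets line DS ⇒ E = (46/81, 254/2025)
5. F is the intersection of line SK and line EB ⇒ F = (358/567, 74/567)
2·[FWK] = 5/63, 2·[WKE] = 23/225
[FWK]:[WKE] = 5/63:23/225 = 125/161

[FWK]:[WKE] = 125/161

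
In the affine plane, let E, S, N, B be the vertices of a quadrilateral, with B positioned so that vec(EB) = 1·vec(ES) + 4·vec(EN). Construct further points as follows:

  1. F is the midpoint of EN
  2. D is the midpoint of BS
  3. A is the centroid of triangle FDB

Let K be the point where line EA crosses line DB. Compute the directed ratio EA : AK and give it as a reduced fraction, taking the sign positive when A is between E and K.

EA:AK = 2

Assign E = (0, 0), S = (1, 0), N = (0, 1), B = (1, 4) — the answer is frame-independent, so this choice is without loss of generality.
1. F is the midpoint of EN ⇒ F = (0, 1/2)
2. D is the midpoint of BS ⇒ D = (1, 2)
3. A is the centroid of triangle FDB ⇒ A = (2/3, 13/6)
line EA meets DB at K = (1, 13/4)
A = E + t·(K−E) with t = 2/3, so EA:AK = 2/3:1/3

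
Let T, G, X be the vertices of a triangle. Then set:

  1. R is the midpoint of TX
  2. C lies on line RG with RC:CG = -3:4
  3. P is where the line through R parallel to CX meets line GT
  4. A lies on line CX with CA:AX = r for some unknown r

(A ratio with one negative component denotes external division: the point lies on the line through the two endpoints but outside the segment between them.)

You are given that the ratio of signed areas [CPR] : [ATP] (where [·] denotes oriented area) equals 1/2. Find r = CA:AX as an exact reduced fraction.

r = -3/2

Assign T = (0, 0), G = (1, 0), X = (0, 1) — the answer is frame-independent, so this choice is without loss of generality.
1. R is the midpoint of TX ⇒ R = (0, 1/2)
2. C lies on line RG with RC:CG = -3:4 ⇒ C = (-3, 2)
3. P is where the line through R parallel to CX meets line GT ⇒ P = (3/2, 0)
4. With CA:AX = r, write λ = r/(r+1) so A = C + λ·(X−C); A is affine-linear in λ
Every point depending on A is an affine combination of A and λ-independent points, so each such coordinate is linear in λ; the λ² term in each signed area is a multiple of (X−C)×(X−C) = 0, so 2·[CPR] and 2·[ATP] are each linear in λ. Evaluating at λ=0 and λ=1:
  2·[CPR] = -3/4,   2·[ATP] = -3/2·λ + 3
So [CPR]:[ATP] = (-3/4) / (-3/2·λ + 3). Setting this equal to 1/2:
  -3/4 = 1/2·(-3/2·λ + 3)  ⇒  λ = 3
Then r = λ/(1−λ) = (3)/(-2) = -3/2. Check: with r = -3/2, A = (6, -1) and [CPR]:[ATP] = 1/2 as required.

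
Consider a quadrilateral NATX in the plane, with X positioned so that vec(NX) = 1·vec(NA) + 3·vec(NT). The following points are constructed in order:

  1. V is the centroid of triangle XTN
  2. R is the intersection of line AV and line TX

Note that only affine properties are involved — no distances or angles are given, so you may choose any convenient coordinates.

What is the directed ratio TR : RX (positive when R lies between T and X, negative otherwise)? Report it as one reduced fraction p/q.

Set N = (0, 0), A = (1, 0), T = (0, 1), X = (1, 3); any affine frame gives the same invariant.
1. V is the centroid of triangle XTN ⇒ V = (1/3, 4/3)
2. R is the intersection of line AV and line TX ⇒ R = (1/4, 3/2)
R = T + t·(X−T) with t = 1/4, so TR:RX = t:(1−t) = 1/4:3/4

TR:RX = 1/3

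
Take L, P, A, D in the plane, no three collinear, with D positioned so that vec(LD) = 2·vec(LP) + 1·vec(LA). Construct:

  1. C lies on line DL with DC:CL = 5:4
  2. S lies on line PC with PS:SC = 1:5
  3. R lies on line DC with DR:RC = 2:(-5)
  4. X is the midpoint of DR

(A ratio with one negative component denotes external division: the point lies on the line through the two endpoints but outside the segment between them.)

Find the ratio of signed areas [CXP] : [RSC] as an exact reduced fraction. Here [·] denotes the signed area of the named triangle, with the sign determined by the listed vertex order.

Set L = (0, 0), P = (1, 0), A = (0, 1), D = (2, 1); any affine frame gives the same invariant.
1. C lies on line DL with DC:CL = 5:4 ⇒ C = (8/9, 4/9)
2. S lies on line PC with PS:SC = 1:5 ⇒ S = (53/54, 2/27)
3. R lies on line DC with DR:RC = 2:(-5) ⇒ R = (74/27, 37/27)
4. X is the midpoint of DR ⇒ X = (64/27, 32/27)
2·[CXP] = -20/27, 2·[RSC] = -125/162
[CXP]:[RSC] = -20/27:-125/162 = 24/25

[CXP]:[RSC] = 24/25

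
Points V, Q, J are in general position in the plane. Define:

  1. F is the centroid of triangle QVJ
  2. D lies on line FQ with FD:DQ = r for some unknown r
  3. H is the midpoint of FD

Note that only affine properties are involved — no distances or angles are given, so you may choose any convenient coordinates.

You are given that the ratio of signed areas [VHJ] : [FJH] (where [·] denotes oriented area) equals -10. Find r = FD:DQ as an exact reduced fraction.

Set V = (0, 0), Q = (1, 0), J = (0, 1); any affine frame gives the same invariant.
1. F is the centroid of triangle QVJ ⇒ F = (1/3, 1/3)
2. With FD:DQ = r, write λ = r/(r+1) so D = F + λ·(Q−F); D is affine-linear in λ
3. H is the midpoint of FD ⇒ H is an affine combination of earlier points and hence also affine-linear in λ
Every point depending on D is an affine combination of D and λ-independent points, so each such coordinate is linear in λ; the λ² term in each signed area is a multiple of (Q−F)×(Q−F) = 0, so 2·[VHJ] and 2·[FJH] are each linear in λ. Evaluating at λ=0 and λ=1:
  2·[VHJ] = 1/3·λ + 1/3,   2·[FJH] = -1/6·λ
So [VHJ]:[FJH] = (1/3·λ + 1/3) / (-1/6·λ). Setting this equal to -10:
  1/3·λ + 1/3 = -10·(-1/6·λ)  ⇒  λ = 1/4
Then r = λ/(1−λ) = (1/4)/(3/4) = 1/3. Check: with r = 1/3, D = (1/2, 1/4) and [VHJ]:[FJH] = -10 as required.

r = 1/3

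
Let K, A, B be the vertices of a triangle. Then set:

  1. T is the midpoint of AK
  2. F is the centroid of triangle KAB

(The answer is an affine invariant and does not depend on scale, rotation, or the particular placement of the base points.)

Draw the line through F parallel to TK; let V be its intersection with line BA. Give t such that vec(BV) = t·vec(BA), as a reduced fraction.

Choose coordinates K = (0, 0), A = (1, 0), B = (0, 1).
1. T is the midpoint of AK ⇒ T = (1/2, 0)
2. F is the centroid of triangle KAB ⇒ F = (1/3, 1/3)
through F parallel to TK: direction (-1/2, 0); meets BA at V = (2/3, 1/3)
V = B + t·(A−B) with t = 2/3

t = 2/3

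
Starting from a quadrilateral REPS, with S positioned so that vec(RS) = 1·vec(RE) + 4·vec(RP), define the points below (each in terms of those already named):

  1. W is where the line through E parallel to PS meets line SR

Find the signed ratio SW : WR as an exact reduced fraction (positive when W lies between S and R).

SW:WR = -4/3

Work in coordinates with R = (0, 0), E = (1, 0), P = (0, 1), S = (1, 4).
1. W is where the line through E parallel to PS meets line SR ⇒ W = (-3, -12)
W = S + t·(R−S) with t = 4, so SW:WR = t:(1−t) = 4:-3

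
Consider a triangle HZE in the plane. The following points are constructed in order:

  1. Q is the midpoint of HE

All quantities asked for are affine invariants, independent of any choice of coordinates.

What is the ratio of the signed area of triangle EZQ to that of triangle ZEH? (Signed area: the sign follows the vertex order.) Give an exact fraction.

Assign H = (0, 0), Z = (1, 0), E = (0, 1) — the answer is frame-independent, so this choice is without loss of generality.
1. Q is the midpoint of HE ⇒ Q = (0, 1/2)
2·[EZQ] = -1/2, 2·[ZEH] = 1
[EZQ]:[ZEH] = -1/2:1 = -1/2

[EZQ]:[ZEH] = -1/2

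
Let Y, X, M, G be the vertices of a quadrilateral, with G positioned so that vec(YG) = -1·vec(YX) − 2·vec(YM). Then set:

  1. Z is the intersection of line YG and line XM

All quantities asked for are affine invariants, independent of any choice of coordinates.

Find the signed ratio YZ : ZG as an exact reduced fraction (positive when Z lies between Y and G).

YZ:ZG = -1/4

Choose coordinates Y = (0, 0), X = (1, 0), M = (0, 1), G = (-1, -2).
1. Z is the intersection of line YG and line XM ⇒ Z = (1/3, 2/3)
Z = Y + t·(G−Y) with t = -1/3, so YZ:ZG = t:(1−t) = -1/3:4/3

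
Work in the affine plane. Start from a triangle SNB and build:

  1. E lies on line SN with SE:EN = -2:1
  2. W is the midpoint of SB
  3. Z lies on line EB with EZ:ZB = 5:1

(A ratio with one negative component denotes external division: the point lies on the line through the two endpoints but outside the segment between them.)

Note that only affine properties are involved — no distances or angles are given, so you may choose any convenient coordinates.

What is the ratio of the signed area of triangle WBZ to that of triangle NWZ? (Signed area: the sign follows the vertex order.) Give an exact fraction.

[WBZ]:[NWZ] = 1/3

Work in coordinates with S = (0, 0), N = (1, 0), B = (0, 1).
1. E lies on line SN with SE:EN = -2:1 ⇒ E = (2, 0)
2. W is the midpoint of SB ⇒ W = (0, 1/2)
3. Z lies on line EB with EZ:ZB = 5:1 ⇒ Z = (1/3, 5/6)
2·[WBZ] = -1/6, 2·[NWZ] = -1/2
[WBZ]:[NWZ] = -1/6:-1/2 = 1/3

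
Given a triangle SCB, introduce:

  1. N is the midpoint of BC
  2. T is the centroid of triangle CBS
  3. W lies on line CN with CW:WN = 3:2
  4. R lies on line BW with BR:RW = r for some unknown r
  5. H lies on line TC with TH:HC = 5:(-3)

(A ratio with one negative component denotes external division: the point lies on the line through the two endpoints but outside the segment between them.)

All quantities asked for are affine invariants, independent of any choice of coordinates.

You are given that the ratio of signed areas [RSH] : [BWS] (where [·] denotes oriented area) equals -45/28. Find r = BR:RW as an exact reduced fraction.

Assign S = (0, 0), C = (1, 0), B = (0, 1) — the answer is frame-independent, so this choice is without loss of generality.
1. N is the midpoint of BC ⇒ N = (1/2, 1/2)
2. T is the centroid of triangle CBS ⇒ T = (1/3, 1/3)
3. W lies on line CN with CW:WN = 3:2 ⇒ W = (7/10, 3/10)
4. With BR:RW = r, write λ = r/(r+1) so R = B + λ·(W−B); R is affine-linear in λ
5. H lies on line TC with TH:HC = 5:(-3) ⇒ H = (2, -1/2)
Every point depending on R is an affine combination of R and λ-independent points, so each such coordinate is linear in λ; the λ² term in each signed area is a multiple of (W−B)×(W−B) = 0, so 2·[RSH] and 2·[BWS] are each linear in λ. Evaluating at λ=0 and λ=1:
  2·[RSH] = -21/20·λ + 2,   2·[BWS] = -7/10
So [RSH]:[BWS] = (-21/20·λ + 2) / (-7/10). Setting this equal to -45/28:
  -21/20·λ + 2 = -45/28·(-7/10)  ⇒  λ = 5/6
Then r = λ/(1−λ) = (5/6)/(1/6) = 5. Check: with r = 5, R = (7/12, 5/12) and [RSH]:[BWS] = -45/28 as required.

r = 5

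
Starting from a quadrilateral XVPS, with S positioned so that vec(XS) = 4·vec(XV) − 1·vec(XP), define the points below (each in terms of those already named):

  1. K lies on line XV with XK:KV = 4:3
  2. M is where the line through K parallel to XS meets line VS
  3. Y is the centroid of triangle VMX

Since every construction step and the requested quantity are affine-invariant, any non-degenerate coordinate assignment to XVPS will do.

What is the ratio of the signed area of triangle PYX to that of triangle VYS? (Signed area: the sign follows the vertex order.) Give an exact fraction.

[PYX]:[VYS] = -23/7

Set X = (0, 0), V = (1, 0), P = (0, 1), S = (4, -1); any affine frame gives the same invariant.
1. K lies on line XV with XK:KV = 4:3 ⇒ K = (4/7, 0)
2. M is where the line through K parallel to XS meets line VS ⇒ M = (16/7, -3/7)
3. Y is the centroid of triangle VMX ⇒ Y = (23/21, -1/7)
2·[PYX] = -23/21, 2·[VYS] = 1/3
[PYX]:[VYS] = -23/21:1/3 = -23/7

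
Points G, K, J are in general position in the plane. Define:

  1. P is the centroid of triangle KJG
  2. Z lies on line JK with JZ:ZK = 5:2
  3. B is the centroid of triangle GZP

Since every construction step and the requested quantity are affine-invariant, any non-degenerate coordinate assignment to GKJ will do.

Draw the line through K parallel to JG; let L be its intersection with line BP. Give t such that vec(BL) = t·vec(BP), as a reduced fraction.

Assign G = (0, 0), K = (1, 0), J = (0, 1) — the answer is frame-independent, so this choice is without loss of generality.
1. P is the centroid of triangle KJG ⇒ P = (1/3, 1/3)
2. Z lies on line JK with JZ:ZK = 5:2 ⇒ Z = (5/7, 2/7)
3. B is the centroid of triangle GZP ⇒ B = (22/63, 13/63)
through K parallel to JG: direction (0, -1); meets BP at L = (1, -5)
L = B + t·(P−B) with t = -41

t = -41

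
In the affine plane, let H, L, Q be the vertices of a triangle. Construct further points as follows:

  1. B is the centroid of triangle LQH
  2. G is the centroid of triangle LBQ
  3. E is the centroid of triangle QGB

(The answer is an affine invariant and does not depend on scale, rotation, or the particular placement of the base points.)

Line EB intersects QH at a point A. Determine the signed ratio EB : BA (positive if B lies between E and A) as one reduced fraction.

EB:BA = -2/9

Assign H = (0, 0), L = (1, 0), Q = (0, 1) — the answer is frame-independent, so this choice is without loss of generality.
1. B is the centroid of triangle LQH ⇒ B = (1/3, 1/3)
2. G is the centroid of triangle LBQ ⇒ G = (4/9, 4/9)
3. E is the centroid of triangle QGB ⇒ E = (7/27, 16/27)
line EB meets QH at A = (0, 3/2)
B = E + t·(A−E) with t = -2/7, so EB:BA = -2/7:9/7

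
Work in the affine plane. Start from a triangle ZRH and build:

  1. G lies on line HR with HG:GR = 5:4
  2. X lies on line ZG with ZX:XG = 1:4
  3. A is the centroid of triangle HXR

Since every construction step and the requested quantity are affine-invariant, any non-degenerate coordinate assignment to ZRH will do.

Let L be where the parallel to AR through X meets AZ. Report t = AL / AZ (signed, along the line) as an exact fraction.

Work in coordinates with Z = (0, 0), R = (1, 0), H = (0, 1).
1. G lies on line HR with HG:GR = 5:4 ⇒ G = (5/9, 4/9)
2. X lies on line ZG with ZX:XG = 1:4 ⇒ X = (1/9, 4/45)
3. A is the centroid of triangle HXR ⇒ A = (10/27, 49/135)
through X parallel to AR: direction (17/27, -49/135); meets AZ at L = (130/1323, 13/135)
L = A + t·(Z−A) with t = 36/49

t = 36/49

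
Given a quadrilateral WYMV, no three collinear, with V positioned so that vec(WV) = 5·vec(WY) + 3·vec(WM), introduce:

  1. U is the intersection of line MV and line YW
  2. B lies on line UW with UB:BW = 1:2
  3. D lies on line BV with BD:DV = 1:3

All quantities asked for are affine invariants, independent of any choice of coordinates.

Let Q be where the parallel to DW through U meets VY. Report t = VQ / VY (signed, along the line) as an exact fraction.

t = 15/8

Work in coordinates with W = (0, 0), Y = (1, 0), M = (0, 1), V = (5, 3).
1. U is the intersection of line MV and line YW ⇒ U = (-5/2, 0)
2. B lies on line UW with UB:BW = 1:2 ⇒ B = (-5/3, 0)
3. D lies on line BV with BD:DV = 1:3 ⇒ D = (0, 3/4)
through U parallel to DW: direction (0, -3/4); meets VY at Q = (-5/2, -21/8)
Q = V + t·(Y−V) with t = 15/8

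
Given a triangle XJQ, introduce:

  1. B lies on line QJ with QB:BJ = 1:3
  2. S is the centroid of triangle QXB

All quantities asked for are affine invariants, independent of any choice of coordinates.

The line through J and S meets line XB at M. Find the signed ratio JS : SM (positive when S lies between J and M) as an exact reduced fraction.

JS:SM = -10

Set X = (0, 0), J = (1, 0), Q = (0, 1); any affine frame gives the same invariant.
1. B lies on line QJ with QB:BJ = 1:3 ⇒ B = (1/4, 3/4)
2. S is the centroid of triangle QXB ⇒ S = (1/12, 7/12)
line JS meets XB at M = (7/40, 21/40)
S = J + t·(M−J) with t = 10/9, so JS:SM = 10/9:-1/9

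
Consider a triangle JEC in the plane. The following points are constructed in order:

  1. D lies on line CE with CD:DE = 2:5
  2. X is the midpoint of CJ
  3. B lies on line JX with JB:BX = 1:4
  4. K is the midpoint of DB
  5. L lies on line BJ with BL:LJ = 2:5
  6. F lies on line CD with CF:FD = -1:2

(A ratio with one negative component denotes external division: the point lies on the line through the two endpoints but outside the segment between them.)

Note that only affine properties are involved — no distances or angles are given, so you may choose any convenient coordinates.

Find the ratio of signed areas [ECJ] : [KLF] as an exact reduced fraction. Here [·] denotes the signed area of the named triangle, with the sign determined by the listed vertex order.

[ECJ]:[KLF] = -245/66

Work in coordinates with J = (0, 0), E = (1, 0), C = (0, 1).
1. D lies on line CE with CD:DE = 2:5 ⇒ D = (2/7, 5/7)
2. X is the midpoint of CJ ⇒ X = (0, 1/2)
3. B lies on line JX with JB:BX = 1:4 ⇒ B = (0, 1/10)
4. K is the midpoint of DB ⇒ K = (1/7, 57/140)
5. L lies on line BJ with BL:LJ = 2:5 ⇒ L = (0, 1/14)
6. F lies on line CD with CF:FD = -1:2 ⇒ F = (-2/7, 9/7)
2·[ECJ] = 1, 2·[KLF] = -66/245
[ECJ]:[KLF] = 1:-66/245 = -245/66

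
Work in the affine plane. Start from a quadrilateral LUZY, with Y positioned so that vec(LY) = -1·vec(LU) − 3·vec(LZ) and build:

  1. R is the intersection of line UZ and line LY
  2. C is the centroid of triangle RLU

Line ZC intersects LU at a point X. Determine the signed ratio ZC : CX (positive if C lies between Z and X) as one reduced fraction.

Work in coordinates with L = (0, 0), U = (1, 0), Z = (0, 1), Y = (-1, -3).
1. R is the intersection of line UZ and line LY ⇒ R = (1/4, 3/4)
2. C is the centroid of triangle RLU ⇒ C = (5/12, 1/4)
line ZC meets LU at X = (5/9, 0)
C = Z + t·(X−Z) with t = 3/4, so ZC:CX = 3/4:1/4

ZC:CX = 3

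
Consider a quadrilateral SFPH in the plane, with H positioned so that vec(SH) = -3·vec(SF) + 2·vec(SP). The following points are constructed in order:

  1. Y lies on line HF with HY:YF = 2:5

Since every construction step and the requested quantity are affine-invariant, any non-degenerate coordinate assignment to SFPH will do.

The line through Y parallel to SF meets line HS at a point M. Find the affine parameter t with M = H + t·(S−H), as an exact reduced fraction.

t = 2/7

Assign S = (0, 0), F = (1, 0), P = (0, 1), H = (-3, 2) — the answer is frame-independent, so this choice is without loss of generality.
1. Y lies on line HF with HY:YF = 2:5 ⇒ Y = (-13/7, 10/7)
through Y parallel to SF: direction (1, 0); meets HS at M = (-15/7, 10/7)
M = H + t·(S−H) with t = 2/7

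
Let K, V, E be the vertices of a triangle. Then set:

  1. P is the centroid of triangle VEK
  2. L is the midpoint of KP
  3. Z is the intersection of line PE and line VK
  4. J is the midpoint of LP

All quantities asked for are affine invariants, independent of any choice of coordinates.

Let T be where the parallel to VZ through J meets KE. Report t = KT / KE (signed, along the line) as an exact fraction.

t = 1/4

Assign K = (0, 0), V = (1, 0), E = (0, 1) — the answer is frame-independent, so this choice is without loss of generality.
1. P is the centroid of triangle VEK ⇒ P = (1/3, 1/3)
2. L is the midpoint of KP ⇒ L = (1/6, 1/6)
3. Z is the intersection of line PE and line VK ⇒ Z = (1/2, 0)
4. J is the midpoint of LP ⇒ J = (1/4, 1/4)
through J parallel to VZ: direction (-1/2, 0); meets KE at T = (0, 1/4)
T = K + t·(E−K) with t = 1/4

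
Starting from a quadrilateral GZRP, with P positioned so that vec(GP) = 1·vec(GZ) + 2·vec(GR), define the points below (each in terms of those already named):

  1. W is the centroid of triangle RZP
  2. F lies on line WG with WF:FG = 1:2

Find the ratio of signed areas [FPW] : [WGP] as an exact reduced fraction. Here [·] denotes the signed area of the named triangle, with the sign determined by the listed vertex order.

Assign G = (0, 0), Z = (1, 0), R = (0, 1), P = (1, 2) — the answer is frame-independent, so this choice is without loss of generality.
1. W is the centroid of triangle RZP ⇒ W = (2/3, 1)
2. F lies on line WG with WF:FG = 1:2 ⇒ F = (4/9, 2/3)
2·[FPW] = -1/9, 2·[WGP] = -1/3
[FPW]:[WGP] = -1/9:-1/3 = 1/3

[FPW]:[WGP] = 1/3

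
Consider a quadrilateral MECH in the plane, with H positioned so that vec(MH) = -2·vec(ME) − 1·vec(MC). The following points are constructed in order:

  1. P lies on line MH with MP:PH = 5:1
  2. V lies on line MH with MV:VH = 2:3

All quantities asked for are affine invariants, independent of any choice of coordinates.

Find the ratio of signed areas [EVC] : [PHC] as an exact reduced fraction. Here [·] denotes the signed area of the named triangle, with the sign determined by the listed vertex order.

[EVC]:[PHC] = 33/5

Choose coordinates M = (0, 0), E = (1, 0), C = (0, 1), H = (-2, -1).
1. P lies on line MH with MP:PH = 5:1 ⇒ P = (-5/3, -5/6)
2. V lies on line MH with MV:VH = 2:3 ⇒ V = (-4/5, -2/5)
2·[EVC] = -11/5, 2·[PHC] = -1/3
[EVC]:[PHC] = -11/5:-1/3 = 33/5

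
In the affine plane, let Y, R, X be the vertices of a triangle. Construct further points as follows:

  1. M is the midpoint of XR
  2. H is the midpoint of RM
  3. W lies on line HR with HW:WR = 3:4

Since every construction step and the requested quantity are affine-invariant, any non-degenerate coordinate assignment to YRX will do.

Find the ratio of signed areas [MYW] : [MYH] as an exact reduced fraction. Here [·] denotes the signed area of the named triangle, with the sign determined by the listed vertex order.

[MYW]:[MYH] = 10/7

Choose coordinates Y = (0, 0), R = (1, 0), X = (0, 1).
1. M is the midpoint of XR ⇒ M = (1/2, 1/2)
2. H is the midpoint of RM ⇒ H = (3/4, 1/4)
3. W lies on line HR with HW:WR = 3:4 ⇒ W = (6/7, 1/7)
2·[MYW] = 5/14, 2·[MYH] = 1/4
[MYW]:[MYH] = 5/14:1/4 = 10/7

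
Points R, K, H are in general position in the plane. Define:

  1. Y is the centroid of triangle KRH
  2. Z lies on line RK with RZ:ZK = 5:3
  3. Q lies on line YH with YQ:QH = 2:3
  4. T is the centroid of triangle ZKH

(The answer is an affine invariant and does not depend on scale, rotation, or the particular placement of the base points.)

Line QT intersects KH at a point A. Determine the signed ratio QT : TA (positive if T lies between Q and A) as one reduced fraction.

QT:TA = 3/5

Work in coordinates with R = (0, 0), K = (1, 0), H = (0, 1).
1. Y is the centroid of triangle KRH ⇒ Y = (1/3, 1/3)
2. Z lies on line RK with RZ:ZK = 5:3 ⇒ Z = (5/8, 0)
3. Q lies on line YH with YQ:QH = 2:3 ⇒ Q = (1/5, 3/5)
4. T is the centroid of triangle ZKH ⇒ T = (13/24, 1/3)
line QT meets KH at A = (10/9, -1/9)
T = Q + t·(A−Q) with t = 3/8, so QT:TA = 3/8:5/8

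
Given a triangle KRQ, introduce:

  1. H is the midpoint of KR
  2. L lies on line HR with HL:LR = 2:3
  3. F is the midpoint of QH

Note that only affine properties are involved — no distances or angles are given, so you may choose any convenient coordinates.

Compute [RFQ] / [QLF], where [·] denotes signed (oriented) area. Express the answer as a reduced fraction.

[RFQ]:[QLF] = 5/2

Choose coordinates K = (0, 0), R = (1, 0), Q = (0, 1).
1. H is the midpoint of KR ⇒ H = (1/2, 0)
2. L lies on line HR with HL:LR = 2:3 ⇒ L = (7/10, 0)
3. F is the midpoint of QH ⇒ F = (1/4, 1/2)
2·[RFQ] = -1/4, 2·[QLF] = -1/10
[RFQ]:[QLF] = -1/4:-1/10 = 5/2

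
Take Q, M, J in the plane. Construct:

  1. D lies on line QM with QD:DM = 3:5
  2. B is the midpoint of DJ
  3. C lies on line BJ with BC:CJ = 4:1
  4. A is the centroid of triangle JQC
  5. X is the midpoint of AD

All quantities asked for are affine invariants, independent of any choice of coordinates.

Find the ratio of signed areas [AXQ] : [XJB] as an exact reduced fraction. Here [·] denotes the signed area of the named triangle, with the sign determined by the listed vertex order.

[AXQ]:[XJB] = 19/5

Assign Q = (0, 0), M = (1, 0), J = (0, 1) — the answer is frame-independent, so this choice is without loss of generality.
1. D lies on line QM with QD:DM = 3:5 ⇒ D = (3/8, 0)
2. B is the midpoint of DJ ⇒ B = (3/16, 1/2)
3. C lies on line BJ with BC:CJ = 4:1 ⇒ C = (3/80, 9/10)
4. A is the centroid of triangle JQC ⇒ A = (1/80, 19/30)
5. X is the midpoint of AD ⇒ X = (31/160, 19/60)
2·[AXQ] = -19/160, 2·[XJB] = -1/32
[AXQ]:[XJB] = -19/160:-1/32 = 19/5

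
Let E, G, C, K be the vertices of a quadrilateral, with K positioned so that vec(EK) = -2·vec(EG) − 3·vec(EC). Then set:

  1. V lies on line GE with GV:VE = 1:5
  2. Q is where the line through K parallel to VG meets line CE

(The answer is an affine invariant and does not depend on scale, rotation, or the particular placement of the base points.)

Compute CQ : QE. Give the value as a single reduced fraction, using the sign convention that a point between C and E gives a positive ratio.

Choose coordinates E = (0, 0), G = (1, 0), C = (0, 1), K = (-2, -3).
1. V lies on line GE with GV:VE = 1:5 ⇒ V = (5/6, 0)
2. Q is where the line through K parallel to VG meets line CE ⇒ Q = (0, -3)
Q = C + t·(E−C) with t = 4, so CQ:QE = t:(1−t) = 4:-3

CQ:QE = -4/3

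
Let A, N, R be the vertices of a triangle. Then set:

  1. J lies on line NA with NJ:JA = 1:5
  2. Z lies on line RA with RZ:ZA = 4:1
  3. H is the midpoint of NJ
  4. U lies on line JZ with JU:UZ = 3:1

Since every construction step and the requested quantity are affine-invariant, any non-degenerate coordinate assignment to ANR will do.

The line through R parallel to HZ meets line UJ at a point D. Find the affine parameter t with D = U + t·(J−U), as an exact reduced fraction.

t = -59

Choose coordinates A = (0, 0), N = (1, 0), R = (0, 1).
1. J lies on line NA with NJ:JA = 1:5 ⇒ J = (5/6, 0)
2. Z lies on line RA with RZ:ZA = 4:1 ⇒ Z = (0, 1/5)
3. H is the midpoint of NJ ⇒ H = (11/12, 0)
4. U lies on line JZ with JU:UZ = 3:1 ⇒ U = (5/24, 3/20)
through R parallel to HZ: direction (-11/12, 1/5); meets UJ at D = (-110/3, 9)
D = U + t·(J−U) with t = -59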